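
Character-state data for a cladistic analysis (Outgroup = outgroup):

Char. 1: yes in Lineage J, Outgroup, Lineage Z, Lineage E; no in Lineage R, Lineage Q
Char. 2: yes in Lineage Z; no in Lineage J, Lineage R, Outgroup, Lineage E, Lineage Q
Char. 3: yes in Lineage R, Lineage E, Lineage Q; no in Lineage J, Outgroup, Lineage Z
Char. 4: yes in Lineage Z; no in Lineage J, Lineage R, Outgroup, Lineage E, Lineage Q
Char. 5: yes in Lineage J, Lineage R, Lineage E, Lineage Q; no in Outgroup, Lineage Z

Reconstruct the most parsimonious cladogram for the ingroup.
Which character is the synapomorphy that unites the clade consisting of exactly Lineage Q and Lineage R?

Character polarity is set by the outgroup: the derived state is whichever differs from the outgroup's state, so for Char. 1 the derived state is 'no', and for the remaining characters it is 'yes'.
Char. 1 (derived state 'no') is shared by Lineage Q and Lineage R — a synapomorphy uniting that clade.
Char. 2 (derived state 'yes') is unique to Lineage Z (autapomorphy; uninformative for grouping).
Char. 3 (derived state 'yes') is shared by Lineage E, Lineage Q, and Lineage R — a synapomorphy uniting that clade.
Char. 4 (derived state 'yes') is unique to Lineage Z (autapomorphy; uninformative for grouping).
Only Lineage E, Lineage J, Lineage Q, and Lineage R show the derived state 'yes' for Char. 5, supporting them as a clade.
Most parsimonious ingroup topology: ((((Lineage R,Lineage Q),Lineage E),Lineage J),Lineage Z).
The clade {Lineage Q, Lineage R} is supported by Char. 1: its derived state 'no' occurs in exactly those taxa and in no other taxon (including the outgroup).

Char. 1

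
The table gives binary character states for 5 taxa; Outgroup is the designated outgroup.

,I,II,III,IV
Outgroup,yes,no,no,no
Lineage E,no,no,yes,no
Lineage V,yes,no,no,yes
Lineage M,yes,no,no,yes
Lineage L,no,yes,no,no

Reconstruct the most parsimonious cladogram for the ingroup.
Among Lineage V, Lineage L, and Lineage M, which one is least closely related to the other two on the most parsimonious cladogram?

Character polarity is set by the outgroup: the derived state is whichever differs from the outgroup's state, so for I the derived state is 'no', and for the remaining characters it is 'yes'.
I (derived state 'no') is shared by Lineage E and Lineage L — a synapomorphy uniting that clade.
II: derived state 'yes' in Lineage L only — an autapomorphy, so it tells us nothing about relationships among taxa.
III: derived state 'yes' in Lineage E only — an autapomorphy, so it tells us nothing about relationships among taxa.
Only Lineage M and Lineage V show the derived state 'yes' for IV, supporting them as a clade.
Most parsimonious ingroup topology: ((Lineage E,Lineage L),(Lineage V,Lineage M)).
Lineage V and Lineage M share a more recent common ancestor with each other than either does with Lineage L, so Lineage L is the least closely related of the three.

Lineage L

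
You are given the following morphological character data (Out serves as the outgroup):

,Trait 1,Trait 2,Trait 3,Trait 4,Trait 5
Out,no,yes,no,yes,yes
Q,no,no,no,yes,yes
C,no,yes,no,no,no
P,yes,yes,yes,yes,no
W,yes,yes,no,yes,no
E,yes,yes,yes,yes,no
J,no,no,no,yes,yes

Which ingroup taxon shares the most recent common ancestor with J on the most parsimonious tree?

Q

Character polarity is set by the outgroup: the derived state is whichever differs from the outgroup's state, so for Trait 2, Trait 4, Trait 5 the derived state is 'no', and for the remaining characters it is 'yes'.
Only E, P, and W show the derived state 'yes' for Trait 1, supporting them as a clade.
Trait 2: derived state 'no' in J and Q only — synapomorphy for {J, Q}.
Only E and P show the derived state 'yes' for Trait 3, supporting them as a clade.
Trait 4 (derived state 'no') is unique to C (autapomorphy; uninformative for grouping).
Trait 5 (derived state 'no') is shared by C, E, P, and W — a synapomorphy uniting that clade.
Most parsimonious ingroup topology: ((Q,J),(C,((P,E),W))).
J and Q form a cherry on this tree, so they are sister taxa.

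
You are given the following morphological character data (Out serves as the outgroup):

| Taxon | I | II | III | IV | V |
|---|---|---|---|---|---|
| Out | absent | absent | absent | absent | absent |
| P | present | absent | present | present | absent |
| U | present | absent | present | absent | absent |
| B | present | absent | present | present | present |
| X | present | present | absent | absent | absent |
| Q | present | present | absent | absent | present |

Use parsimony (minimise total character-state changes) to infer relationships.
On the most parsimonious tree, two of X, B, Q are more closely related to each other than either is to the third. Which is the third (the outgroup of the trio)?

The outgroup has state 'absent' for every character, so 'present' is the derived state throughout.
All ingroup taxa share the derived state 'present' for I; it defines the ingroup but does not resolve relationships within it.
II (derived state 'present') is shared by Q and X — a synapomorphy uniting that clade.
III (derived state 'present') is shared by B, P, and U — a synapomorphy uniting that clade.
IV (derived state 'present') is shared by B and P — a synapomorphy uniting that clade.
V groups B and Q, which is incompatible with the clades supported by the remaining characters; treating it as convergent (homoplasy) costs fewer steps than any alternative tree.
Most parsimonious ingroup topology: (((P,B),U),(X,Q)).
X and Q share a more recent common ancestor with each other than either does with B, so B is the least closely related of the three.

B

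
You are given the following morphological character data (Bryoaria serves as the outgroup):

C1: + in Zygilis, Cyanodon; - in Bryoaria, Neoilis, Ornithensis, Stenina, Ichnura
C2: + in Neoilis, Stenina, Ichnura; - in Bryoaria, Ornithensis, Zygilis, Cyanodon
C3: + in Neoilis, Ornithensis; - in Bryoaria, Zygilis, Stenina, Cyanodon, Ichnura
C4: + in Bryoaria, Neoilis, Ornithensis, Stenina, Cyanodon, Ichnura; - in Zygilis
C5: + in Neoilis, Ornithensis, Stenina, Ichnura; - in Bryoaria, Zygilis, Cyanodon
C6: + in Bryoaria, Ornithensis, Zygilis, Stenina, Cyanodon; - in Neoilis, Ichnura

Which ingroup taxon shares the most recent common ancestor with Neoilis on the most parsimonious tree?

Character polarity is set by the outgroup: the derived state is whichever differs from the outgroup's state, so for C4, C6 the derived state is '-', and for the remaining characters it is '+'.
C1 (derived state '+') is shared by Cyanodon and Zygilis — a synapomorphy uniting that clade.
Only Ichnura, Neoilis, and Stenina show the derived state '+' for C2, supporting them as a clade.
C3 (state '+') occurs in Neoilis and Ornithensis but conflicts with the nesting implied by the other characters — most parsimoniously interpreted as homoplasy.
C4 (derived state '-') is unique to Zygilis (autapomorphy; uninformative for grouping).
Only Ichnura, Neoilis, Ornithensis, and Stenina show the derived state '+' for C5, supporting them as a clade.
C6: derived state '-' in Ichnura and Neoilis only — synapomorphy for {Ichnura, Neoilis}.
Most parsimonious ingroup topology: ((((Neoilis,Ichnura),Stenina),Ornithensis),(Zygilis,Cyanodon)).
Neoilis and Ichnura form a cherry on this tree, so they are sister taxa.

Ichnura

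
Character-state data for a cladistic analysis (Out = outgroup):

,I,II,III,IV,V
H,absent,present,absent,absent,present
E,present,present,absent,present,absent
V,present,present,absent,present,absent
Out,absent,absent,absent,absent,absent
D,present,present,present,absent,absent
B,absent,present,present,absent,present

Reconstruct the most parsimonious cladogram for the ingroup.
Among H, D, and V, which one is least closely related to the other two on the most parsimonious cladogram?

H

The outgroup has state 'absent' for every character, so 'present' is the derived state throughout.
Only D, E, and V show the derived state 'present' for I, supporting them as a clade.
All ingroup taxa share the derived state 'present' for II; it defines the ingroup but does not resolve relationships within it.
III groups B and D, which is incompatible with the clades supported by the remaining characters; treating it as convergent (homoplasy) costs fewer steps than any alternative tree.
IV: derived state 'present' in E and V only — synapomorphy for {E, V}.
Only B and H show the derived state 'present' for V, supporting them as a clade.
Most parsimonious ingroup topology: ((D,(V,E)),(B,H)).
V and D share a more recent common ancestor with each other than either does with H, so H is the least closely related of the three.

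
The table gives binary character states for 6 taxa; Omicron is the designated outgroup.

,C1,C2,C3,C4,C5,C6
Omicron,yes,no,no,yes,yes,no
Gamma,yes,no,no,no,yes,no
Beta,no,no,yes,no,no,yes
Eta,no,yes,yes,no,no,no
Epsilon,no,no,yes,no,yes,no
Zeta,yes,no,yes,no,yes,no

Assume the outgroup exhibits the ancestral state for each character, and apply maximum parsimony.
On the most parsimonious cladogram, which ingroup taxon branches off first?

Gamma

Character polarity is set by the outgroup: the derived state is whichever differs from the outgroup's state, so for C1, C4, C5 the derived state is 'no', and for the remaining characters it is 'yes'.
C1 (derived state 'no') is shared by Beta, Epsilon, and Eta — a synapomorphy uniting that clade.
C2: derived state 'yes' in Eta only — an autapomorphy, so it tells us nothing about relationships among taxa.
C3 (derived state 'yes') is shared by Beta, Epsilon, Eta, and Zeta — a synapomorphy uniting that clade.
All ingroup taxa share the derived state 'no' for C4; it defines the ingroup but does not resolve relationships within it.
C5 (derived state 'no') is shared by Beta and Eta — a synapomorphy uniting that clade.
C6 (derived state 'yes') is unique to Beta (autapomorphy; uninformative for grouping).
Most parsimonious ingroup topology: (Gamma,(((Beta,Eta),Epsilon),Zeta)).
Gamma is sister to the clade containing all other ingroup taxa, so it is the earliest-diverging (most basal) ingroup lineage.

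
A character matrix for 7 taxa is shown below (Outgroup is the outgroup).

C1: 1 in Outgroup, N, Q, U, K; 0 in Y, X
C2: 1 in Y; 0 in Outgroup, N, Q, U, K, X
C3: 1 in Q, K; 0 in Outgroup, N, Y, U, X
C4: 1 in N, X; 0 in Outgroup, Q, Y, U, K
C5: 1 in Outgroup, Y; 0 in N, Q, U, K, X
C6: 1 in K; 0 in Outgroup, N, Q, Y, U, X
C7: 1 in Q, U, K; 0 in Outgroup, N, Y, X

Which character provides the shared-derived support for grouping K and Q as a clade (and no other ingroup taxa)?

C3

Character polarity is set by the outgroup: the derived state is whichever differs from the outgroup's state, so for C1, C5 the derived state is '0', and for the remaining characters it is '1'.
C1 groups X and Y, which is incompatible with the clades supported by the remaining characters; treating it as convergent (homoplasy) costs fewer steps than any alternative tree.
C2 (derived state '1') is unique to Y (autapomorphy; uninformative for grouping).
Only K and Q show the derived state '1' for C3, supporting them as a clade.
Only N and X show the derived state '1' for C4, supporting them as a clade.
Only K, N, Q, U, and X show the derived state '0' for C5, supporting them as a clade.
C6: derived state '1' in K only — an autapomorphy, so it tells us nothing about relationships among taxa.
Only K, Q, and U show the derived state '1' for C7, supporting them as a clade.
Most parsimonious ingroup topology: (((N,X),((Q,K),U)),Y).
The clade {K, Q} is supported by C3: its derived state '1' occurs in exactly those taxa and in no other taxon (including the outgroup).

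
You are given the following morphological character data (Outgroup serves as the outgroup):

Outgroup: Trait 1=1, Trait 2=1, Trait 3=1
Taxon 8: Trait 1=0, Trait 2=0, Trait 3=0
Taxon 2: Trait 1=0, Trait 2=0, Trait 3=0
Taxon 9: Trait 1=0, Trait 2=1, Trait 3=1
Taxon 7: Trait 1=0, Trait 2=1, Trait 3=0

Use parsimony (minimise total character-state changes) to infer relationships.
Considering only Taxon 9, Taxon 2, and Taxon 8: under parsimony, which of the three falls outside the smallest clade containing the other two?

Taxon 9

The outgroup has state '1' for every character, so '0' is the derived state throughout.
Trait 1 (derived state '0') is shared by all ingroup taxa — unites the whole ingroup.
Only Taxon 2 and Taxon 8 show the derived state '0' for Trait 2, supporting them as a clade.
Trait 3 (derived state '0') is shared by Taxon 2, Taxon 7, and Taxon 8 — a synapomorphy uniting that clade.
Most parsimonious ingroup topology: (((Taxon 8,Taxon 2),Taxon 7),Taxon 9).
Taxon 8 and Taxon 2 share a more recent common ancestor with each other than either does with Taxon 9, so Taxon 9 is the least closely related of the three.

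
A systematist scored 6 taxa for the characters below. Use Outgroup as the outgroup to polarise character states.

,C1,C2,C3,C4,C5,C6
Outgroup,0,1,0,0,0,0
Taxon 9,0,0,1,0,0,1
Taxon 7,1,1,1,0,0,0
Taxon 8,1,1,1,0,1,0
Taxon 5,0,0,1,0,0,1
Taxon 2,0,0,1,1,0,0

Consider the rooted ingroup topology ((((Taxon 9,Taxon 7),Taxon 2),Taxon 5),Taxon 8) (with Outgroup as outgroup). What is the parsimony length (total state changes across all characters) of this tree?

9

Map each character onto ((((Taxon 9,Taxon 7),Taxon 2),Taxon 5),Taxon 8) (rooted by Outgroup) and count the minimum state changes it requires (Fitch parsimony):
C1: 2; C2: 2; C3: 1; C4: 1; C5: 1; C6: 2.
Total tree length = 9.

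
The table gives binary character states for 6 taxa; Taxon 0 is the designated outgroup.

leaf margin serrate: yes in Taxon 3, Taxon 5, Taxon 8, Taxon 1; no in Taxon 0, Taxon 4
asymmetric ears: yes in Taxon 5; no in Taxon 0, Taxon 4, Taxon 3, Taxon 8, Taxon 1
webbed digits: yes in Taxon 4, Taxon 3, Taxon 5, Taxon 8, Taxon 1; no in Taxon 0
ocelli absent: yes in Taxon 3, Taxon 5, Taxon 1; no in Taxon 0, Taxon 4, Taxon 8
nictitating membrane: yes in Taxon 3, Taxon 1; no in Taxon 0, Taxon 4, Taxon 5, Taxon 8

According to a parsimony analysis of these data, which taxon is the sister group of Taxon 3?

Taxon 1

The outgroup has state 'no' for every character, so 'yes' is the derived state throughout.
leaf margin serrate (derived state 'yes') is shared by Taxon 1, Taxon 3, Taxon 5, and Taxon 8 — a synapomorphy uniting that clade.
asymmetric ears (derived state 'yes') is unique to Taxon 5 (autapomorphy; uninformative for grouping).
All ingroup taxa share the derived state 'yes' for webbed digits; it defines the ingroup but does not resolve relationships within it.
ocelli absent (derived state 'yes') is shared by Taxon 1, Taxon 3, and Taxon 5 — a synapomorphy uniting that clade.
nictitating membrane: derived state 'yes' in Taxon 1 and Taxon 3 only — synapomorphy for {Taxon 1, Taxon 3}.
Most parsimonious ingroup topology: (Taxon 4,(((Taxon 3,Taxon 1),Taxon 5),Taxon 8)).
Taxon 3 and Taxon 1 form a cherry on this tree, so they are sister taxa.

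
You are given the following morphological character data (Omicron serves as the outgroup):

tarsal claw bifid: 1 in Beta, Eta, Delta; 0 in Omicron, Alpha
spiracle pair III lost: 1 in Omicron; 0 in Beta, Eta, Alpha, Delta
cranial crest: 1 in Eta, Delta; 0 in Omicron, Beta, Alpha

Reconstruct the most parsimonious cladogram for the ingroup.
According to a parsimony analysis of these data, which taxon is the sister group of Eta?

Delta

Character polarity is set by the outgroup: the derived state is whichever differs from the outgroup's state, so for spiracle pair III lost the derived state is '0', and for the remaining characters it is '1'.
Only Beta, Delta, and Eta show the derived state '1' for tarsal claw bifid, supporting them as a clade.
spiracle pair III lost (derived state '0') is shared by all ingroup taxa — unites the whole ingroup.
cranial crest (derived state '1') is shared by Delta and Eta — a synapomorphy uniting that clade.
Most parsimonious ingroup topology: ((Beta,(Eta,Delta)),Alpha).
Eta and Delta form a cherry on this tree, so they are sister taxa.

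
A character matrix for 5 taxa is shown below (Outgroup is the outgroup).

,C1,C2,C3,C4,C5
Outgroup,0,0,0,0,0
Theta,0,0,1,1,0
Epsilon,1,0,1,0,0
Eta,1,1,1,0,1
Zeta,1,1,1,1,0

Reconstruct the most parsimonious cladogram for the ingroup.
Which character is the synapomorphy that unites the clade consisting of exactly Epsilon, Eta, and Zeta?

C1

The outgroup has state '0' for every character, so '1' is the derived state throughout.
C1: derived state '1' in Epsilon, Eta, and Zeta only — synapomorphy for {Epsilon, Eta, Zeta}.
Only Eta and Zeta show the derived state '1' for C2, supporting them as a clade.
All ingroup taxa share the derived state '1' for C3; it defines the ingroup but does not resolve relationships within it.
C4 groups Theta and Zeta, which is incompatible with the clades supported by the remaining characters; treating it as convergent (homoplasy) costs fewer steps than any alternative tree.
C5 (derived state '1') is unique to Eta (autapomorphy; uninformative for grouping).
Most parsimonious ingroup topology: (Theta,(Epsilon,(Eta,Zeta))).
The clade {Epsilon, Eta, Zeta} is supported by C1: its derived state '1' occurs in exactly those taxa and in no other taxon (including the outgroup).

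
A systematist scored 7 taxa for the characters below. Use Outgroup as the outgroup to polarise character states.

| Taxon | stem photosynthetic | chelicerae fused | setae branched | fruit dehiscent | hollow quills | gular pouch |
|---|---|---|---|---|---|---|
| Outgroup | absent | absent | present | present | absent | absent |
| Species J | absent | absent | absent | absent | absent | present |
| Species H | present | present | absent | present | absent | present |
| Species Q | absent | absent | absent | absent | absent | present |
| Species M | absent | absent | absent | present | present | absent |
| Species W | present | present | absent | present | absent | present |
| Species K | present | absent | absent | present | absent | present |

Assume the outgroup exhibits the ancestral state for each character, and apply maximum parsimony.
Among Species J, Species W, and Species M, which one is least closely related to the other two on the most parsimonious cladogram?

Species M

Character polarity is set by the outgroup: the derived state is whichever differs from the outgroup's state, so for setae branched, fruit dehiscent the derived state is 'absent', and for the remaining characters it is 'present'.
stem photosynthetic: derived state 'present' in Species H, Species K, and Species W only — synapomorphy for {Species H, Species K, Species W}.
Only Species H and Species W show the derived state 'present' for chelicerae fused, supporting them as a clade.
setae branched (derived state 'absent') is shared by all ingroup taxa — unites the whole ingroup.
Only Species J and Species Q show the derived state 'absent' for fruit dehiscent, supporting them as a clade.
hollow quills (derived state 'present') is unique to Species M (autapomorphy; uninformative for grouping).
gular pouch: derived state 'present' in Species H, Species J, Species K, Species Q, and Species W only — synapomorphy for {Species H, Species J, Species K, Species Q, Species W}.
Most parsimonious ingroup topology: (((Species J,Species Q),((Species H,Species W),Species K)),Species M).
Species J and Species W share a more recent common ancestor with each other than either does with Species M, so Species M is the least closely related of the three.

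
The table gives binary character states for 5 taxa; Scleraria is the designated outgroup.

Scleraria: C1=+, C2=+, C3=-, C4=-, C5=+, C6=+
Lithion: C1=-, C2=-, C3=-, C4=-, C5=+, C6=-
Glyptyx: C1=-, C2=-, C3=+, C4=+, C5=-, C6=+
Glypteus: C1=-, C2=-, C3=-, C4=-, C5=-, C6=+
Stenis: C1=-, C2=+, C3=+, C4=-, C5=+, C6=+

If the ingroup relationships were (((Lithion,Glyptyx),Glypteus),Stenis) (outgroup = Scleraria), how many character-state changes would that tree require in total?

8

Map each character onto (((Lithion,Glyptyx),Glypteus),Stenis) (rooted by Scleraria) and count the minimum state changes it requires (Fitch parsimony):
C1: 1; C2: 1; C3: 2; C4: 1; C5: 2; C6: 1.
Total tree length = 8.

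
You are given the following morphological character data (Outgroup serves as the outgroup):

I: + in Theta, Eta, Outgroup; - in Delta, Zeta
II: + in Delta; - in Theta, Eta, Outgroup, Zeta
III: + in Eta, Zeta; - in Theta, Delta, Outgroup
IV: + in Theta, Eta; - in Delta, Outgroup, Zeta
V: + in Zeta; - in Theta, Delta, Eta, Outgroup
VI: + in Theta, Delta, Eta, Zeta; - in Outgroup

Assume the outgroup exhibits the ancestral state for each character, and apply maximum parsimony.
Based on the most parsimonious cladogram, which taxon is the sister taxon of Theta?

Character polarity is set by the outgroup: the derived state is whichever differs from the outgroup's state, so for I the derived state is '-', and for the remaining characters it is '+'.
I: derived state '-' in Delta and Zeta only — synapomorphy for {Delta, Zeta}.
II: derived state '+' in Delta only — an autapomorphy, so it tells us nothing about relationships among taxa.
III (state '+') occurs in Eta and Zeta but conflicts with the nesting implied by the other characters — most parsimoniously interpreted as homoplasy.
Only Eta and Theta show the derived state '+' for IV, supporting them as a clade.
V (derived state '+') is unique to Zeta (autapomorphy; uninformative for grouping).
VI (derived state '+') is shared by all ingroup taxa — unites the whole ingroup.
Most parsimonious ingroup topology: ((Eta,Theta),(Delta,Zeta)).
Theta and Eta form a cherry on this tree, so they are sister taxa.

Eta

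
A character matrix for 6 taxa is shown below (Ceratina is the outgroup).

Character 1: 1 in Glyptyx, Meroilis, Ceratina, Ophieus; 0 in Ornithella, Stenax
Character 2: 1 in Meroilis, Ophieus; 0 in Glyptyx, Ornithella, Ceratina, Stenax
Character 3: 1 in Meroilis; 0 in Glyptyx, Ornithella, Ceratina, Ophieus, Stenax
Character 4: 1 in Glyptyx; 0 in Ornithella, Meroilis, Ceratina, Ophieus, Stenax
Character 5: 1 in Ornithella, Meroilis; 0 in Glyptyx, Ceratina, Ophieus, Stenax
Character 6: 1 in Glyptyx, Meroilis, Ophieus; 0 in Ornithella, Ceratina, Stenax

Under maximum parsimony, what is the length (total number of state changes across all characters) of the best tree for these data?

7

Character polarity is set by the outgroup: the derived state is whichever differs from the outgroup's state, so for Character 1 the derived state is '0', and for the remaining characters it is '1'.
Only Ornithella and Stenax show the derived state '0' for Character 1, supporting them as a clade.
Only Meroilis and Ophieus show the derived state '1' for Character 2, supporting them as a clade.
Character 3: derived state '1' in Meroilis only — an autapomorphy, so it tells us nothing about relationships among taxa.
Character 4 (derived state '1') is unique to Glyptyx (autapomorphy; uninformative for grouping).
Character 5 groups Meroilis and Ornithella, which is incompatible with the clades supported by the remaining characters; treating it as convergent (homoplasy) costs fewer steps than any alternative tree.
Character 6: derived state '1' in Glyptyx, Meroilis, and Ophieus only — synapomorphy for {Glyptyx, Meroilis, Ophieus}.
Most parsimonious ingroup topology: (((Meroilis,Ophieus),Glyptyx),(Ornithella,Stenax)).
Changes per character on this tree: Character 1: 1; Character 2: 1; Character 3: 1; Character 4: 1; Character 5: 2; Character 6: 1.
Total = 7.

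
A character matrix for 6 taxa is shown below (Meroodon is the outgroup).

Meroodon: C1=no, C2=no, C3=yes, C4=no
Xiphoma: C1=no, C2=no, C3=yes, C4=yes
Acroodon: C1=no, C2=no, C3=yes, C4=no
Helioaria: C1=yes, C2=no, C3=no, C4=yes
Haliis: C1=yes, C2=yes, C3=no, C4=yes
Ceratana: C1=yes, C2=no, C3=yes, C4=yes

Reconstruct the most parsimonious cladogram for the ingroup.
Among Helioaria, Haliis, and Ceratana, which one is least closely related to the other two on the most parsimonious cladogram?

Character polarity is set by the outgroup: the derived state is whichever differs from the outgroup's state, so for C3 the derived state is 'no', and for the remaining characters it is 'yes'.
C1 (derived state 'yes') is shared by Ceratana, Haliis, and Helioaria — a synapomorphy uniting that clade.
C2 (derived state 'yes') is unique to Haliis (autapomorphy; uninformative for grouping).
C3 (derived state 'no') is shared by Haliis and Helioaria — a synapomorphy uniting that clade.
Only Ceratana, Haliis, Helioaria, and Xiphoma show the derived state 'yes' for C4, supporting them as a clade.
Most parsimonious ingroup topology: ((Xiphoma,((Helioaria,Haliis),Ceratana)),Acroodon).
Helioaria and Haliis share a more recent common ancestor with each other than either does with Ceratana, so Ceratana is the least closely related of the three.

Ceratana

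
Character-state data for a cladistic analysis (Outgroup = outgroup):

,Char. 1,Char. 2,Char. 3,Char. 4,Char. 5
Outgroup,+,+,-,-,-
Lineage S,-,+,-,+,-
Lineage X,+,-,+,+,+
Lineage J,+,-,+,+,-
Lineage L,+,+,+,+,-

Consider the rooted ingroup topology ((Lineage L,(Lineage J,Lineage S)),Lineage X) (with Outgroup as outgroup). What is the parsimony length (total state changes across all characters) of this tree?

7

Map each character onto ((Lineage L,(Lineage J,Lineage S)),Lineage X) (rooted by Outgroup) and count the minimum state changes it requires (Fitch parsimony):
Char. 1: 1; Char. 2: 2; Char. 3: 2; Char. 4: 1; Char. 5: 1.
Total tree length = 7.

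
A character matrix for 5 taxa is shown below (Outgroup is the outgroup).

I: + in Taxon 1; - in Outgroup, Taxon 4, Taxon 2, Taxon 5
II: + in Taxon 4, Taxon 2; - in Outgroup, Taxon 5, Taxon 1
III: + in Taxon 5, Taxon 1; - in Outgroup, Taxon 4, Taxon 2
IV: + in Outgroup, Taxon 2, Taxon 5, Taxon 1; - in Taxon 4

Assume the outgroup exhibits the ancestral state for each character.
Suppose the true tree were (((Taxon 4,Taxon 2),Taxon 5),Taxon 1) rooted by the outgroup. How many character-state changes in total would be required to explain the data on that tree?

5

Map each character onto (((Taxon 4,Taxon 2),Taxon 5),Taxon 1) (rooted by Outgroup) and count the minimum state changes it requires (Fitch parsimony):
I: 1; II: 1; III: 2; IV: 1.
Total tree length = 5.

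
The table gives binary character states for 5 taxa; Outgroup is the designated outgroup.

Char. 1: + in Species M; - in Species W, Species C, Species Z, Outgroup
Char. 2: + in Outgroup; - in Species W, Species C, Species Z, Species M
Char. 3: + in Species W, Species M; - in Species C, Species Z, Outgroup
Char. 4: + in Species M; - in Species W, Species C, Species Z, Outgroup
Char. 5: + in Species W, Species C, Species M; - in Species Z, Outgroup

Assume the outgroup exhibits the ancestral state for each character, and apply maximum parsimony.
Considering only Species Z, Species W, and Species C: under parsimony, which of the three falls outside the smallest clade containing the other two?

Character polarity is set by the outgroup: the derived state is whichever differs from the outgroup's state, so for Char. 2 the derived state is '-', and for the remaining characters it is '+'.
Char. 1 (derived state '+') is unique to Species M (autapomorphy; uninformative for grouping).
All ingroup taxa share the derived state '-' for Char. 2; it defines the ingroup but does not resolve relationships within it.
Char. 3 (derived state '+') is shared by Species M and Species W — a synapomorphy uniting that clade.
Char. 4: derived state '+' in Species M only — an autapomorphy, so it tells us nothing about relationships among taxa.
Char. 5: derived state '+' in Species C, Species M, and Species W only — synapomorphy for {Species C, Species M, Species W}.
Most parsimonious ingroup topology: (Species Z,(Species C,(Species M,Species W))).
Species W and Species C share a more recent common ancestor with each other than either does with Species Z, so Species Z is the least closely related of the three.

Species Z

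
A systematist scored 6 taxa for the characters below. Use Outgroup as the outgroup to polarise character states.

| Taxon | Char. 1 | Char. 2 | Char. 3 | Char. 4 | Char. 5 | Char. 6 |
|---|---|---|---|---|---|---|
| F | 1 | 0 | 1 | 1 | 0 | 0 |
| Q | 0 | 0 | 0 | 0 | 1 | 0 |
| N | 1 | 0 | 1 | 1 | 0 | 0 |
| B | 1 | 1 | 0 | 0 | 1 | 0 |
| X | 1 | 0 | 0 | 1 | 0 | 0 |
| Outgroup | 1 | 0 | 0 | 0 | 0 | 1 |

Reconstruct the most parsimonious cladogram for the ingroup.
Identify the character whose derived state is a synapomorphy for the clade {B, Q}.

Character polarity is set by the outgroup: the derived state is whichever differs from the outgroup's state, so for Char. 1, Char. 6 the derived state is '0', and for the remaining characters it is '1'.
Char. 1: derived state '0' in Q only — an autapomorphy, so it tells us nothing about relationships among taxa.
Char. 2 (derived state '1') is unique to B (autapomorphy; uninformative for grouping).
Only F and N show the derived state '1' for Char. 3, supporting them as a clade.
Char. 4 (derived state '1') is shared by F, N, and X — a synapomorphy uniting that clade.
Char. 5 (derived state '1') is shared by B and Q — a synapomorphy uniting that clade.
Char. 6 (derived state '0') is shared by all ingroup taxa — unites the whole ingroup.
Most parsimonious ingroup topology: (((F,N),X),(Q,B)).
The clade {B, Q} is supported by Char. 5: its derived state '1' occurs in exactly those taxa and in no other taxon (including the outgroup).

Char. 5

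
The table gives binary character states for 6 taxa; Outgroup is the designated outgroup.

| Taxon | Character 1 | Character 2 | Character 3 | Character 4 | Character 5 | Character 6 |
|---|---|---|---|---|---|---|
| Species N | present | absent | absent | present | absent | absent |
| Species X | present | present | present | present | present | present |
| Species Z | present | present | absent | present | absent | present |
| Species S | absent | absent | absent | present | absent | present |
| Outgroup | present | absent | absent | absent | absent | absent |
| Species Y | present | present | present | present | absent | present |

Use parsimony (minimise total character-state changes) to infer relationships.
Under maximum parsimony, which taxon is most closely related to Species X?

Species Y

Character polarity is set by the outgroup: the derived state is whichever differs from the outgroup's state, so for Character 1 the derived state is 'absent', and for the remaining characters it is 'present'.
Character 1: derived state 'absent' in Species S only — an autapomorphy, so it tells us nothing about relationships among taxa.
Character 2 (derived state 'present') is shared by Species X, Species Y, and Species Z — a synapomorphy uniting that clade.
Character 3: derived state 'present' in Species X and Species Y only — synapomorphy for {Species X, Species Y}.
Character 4 (derived state 'present') is shared by all ingroup taxa — unites the whole ingroup.
Character 5: derived state 'present' in Species X only — an autapomorphy, so it tells us nothing about relationships among taxa.
Only Species S, Species X, Species Y, and Species Z show the derived state 'present' for Character 6, supporting them as a clade.
Most parsimonious ingroup topology: (((Species Z,(Species X,Species Y)),Species S),Species N).
Species X and Species Y form a cherry on this tree, so they are sister taxa.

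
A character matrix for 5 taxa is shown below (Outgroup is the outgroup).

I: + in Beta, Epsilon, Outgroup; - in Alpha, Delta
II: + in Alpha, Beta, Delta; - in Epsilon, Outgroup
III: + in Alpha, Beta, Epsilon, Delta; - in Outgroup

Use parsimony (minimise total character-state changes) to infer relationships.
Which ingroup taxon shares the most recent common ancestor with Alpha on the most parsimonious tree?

Character polarity is set by the outgroup: the derived state is whichever differs from the outgroup's state, so for I the derived state is '-', and for the remaining characters it is '+'.
I: derived state '-' in Alpha and Delta only — synapomorphy for {Alpha, Delta}.
II (derived state '+') is shared by Alpha, Beta, and Delta — a synapomorphy uniting that clade.
III (derived state '+') is shared by all ingroup taxa — unites the whole ingroup.
Most parsimonious ingroup topology: ((Beta,(Delta,Alpha)),Epsilon).
Alpha and Delta form a cherry on this tree, so they are sister taxa.

Delta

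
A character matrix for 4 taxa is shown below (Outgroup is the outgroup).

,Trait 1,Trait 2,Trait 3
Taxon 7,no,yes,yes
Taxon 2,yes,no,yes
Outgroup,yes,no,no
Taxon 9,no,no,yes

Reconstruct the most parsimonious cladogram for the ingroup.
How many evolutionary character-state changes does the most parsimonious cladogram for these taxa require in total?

Character polarity is set by the outgroup: the derived state is whichever differs from the outgroup's state, so for Trait 1 the derived state is 'no', and for the remaining characters it is 'yes'.
Trait 1 (derived state 'no') is shared by Taxon 7 and Taxon 9 — a synapomorphy uniting that clade.
Trait 2 (derived state 'yes') is unique to Taxon 7 (autapomorphy; uninformative for grouping).
All ingroup taxa share the derived state 'yes' for Trait 3; it defines the ingroup but does not resolve relationships within it.
Most parsimonious ingroup topology: (Taxon 2,(Taxon 9,Taxon 7)).
Changes per character on this tree: Trait 1: 1; Trait 2: 1; Trait 3: 1.
Total = 3.

3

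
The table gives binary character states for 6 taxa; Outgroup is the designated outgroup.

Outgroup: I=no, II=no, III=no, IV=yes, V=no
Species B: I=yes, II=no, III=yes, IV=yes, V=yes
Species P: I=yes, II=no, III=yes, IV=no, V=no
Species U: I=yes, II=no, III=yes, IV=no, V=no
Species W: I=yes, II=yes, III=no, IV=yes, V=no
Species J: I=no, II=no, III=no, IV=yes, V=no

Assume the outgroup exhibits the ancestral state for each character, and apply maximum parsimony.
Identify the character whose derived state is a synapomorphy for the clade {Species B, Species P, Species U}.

Character polarity is set by the outgroup: the derived state is whichever differs from the outgroup's state, so for IV the derived state is 'no', and for the remaining characters it is 'yes'.
I: derived state 'yes' in Species B, Species P, Species U, and Species W only — synapomorphy for {Species B, Species P, Species U, Species W}.
II: derived state 'yes' in Species W only — an autapomorphy, so it tells us nothing about relationships among taxa.
III: derived state 'yes' in Species B, Species P, and Species U only — synapomorphy for {Species B, Species P, Species U}.
IV (derived state 'no') is shared by Species P and Species U — a synapomorphy uniting that clade.
V (derived state 'yes') is unique to Species B (autapomorphy; uninformative for grouping).
Most parsimonious ingroup topology: (((Species B,(Species P,Species U)),Species W),Species J).
The clade {Species B, Species P, Species U} is supported by III: its derived state 'yes' occurs in exactly those taxa and in no other taxon (including the outgroup).

III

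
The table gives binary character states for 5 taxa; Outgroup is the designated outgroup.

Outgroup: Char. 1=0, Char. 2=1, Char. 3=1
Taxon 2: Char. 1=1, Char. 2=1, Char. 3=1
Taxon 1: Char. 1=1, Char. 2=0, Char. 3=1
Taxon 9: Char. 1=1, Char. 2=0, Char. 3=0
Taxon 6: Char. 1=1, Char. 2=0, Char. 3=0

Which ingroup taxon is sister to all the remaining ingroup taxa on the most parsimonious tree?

Taxon 2

Character polarity is set by the outgroup: the derived state is whichever differs from the outgroup's state, so for Char. 2, Char. 3 the derived state is '0', and for the remaining characters it is '1'.
Char. 1 (derived state '1') is shared by all ingroup taxa — unites the whole ingroup.
Char. 2 (derived state '0') is shared by Taxon 1, Taxon 6, and Taxon 9 — a synapomorphy uniting that clade.
Char. 3: derived state '0' in Taxon 6 and Taxon 9 only — synapomorphy for {Taxon 6, Taxon 9}.
Most parsimonious ingroup topology: (Taxon 2,(Taxon 1,(Taxon 9,Taxon 6))).
Taxon 2 is sister to the clade containing all other ingroup taxa, so it is the earliest-diverging (most basal) ingroup lineage.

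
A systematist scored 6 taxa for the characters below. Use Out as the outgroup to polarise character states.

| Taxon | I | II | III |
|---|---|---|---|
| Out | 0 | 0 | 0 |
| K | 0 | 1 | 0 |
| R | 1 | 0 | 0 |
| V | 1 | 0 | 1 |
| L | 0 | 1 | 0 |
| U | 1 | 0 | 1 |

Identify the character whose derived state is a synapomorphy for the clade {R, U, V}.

The outgroup has state '0' for every character, so '1' is the derived state throughout.
I (derived state '1') is shared by R, U, and V — a synapomorphy uniting that clade.
II (derived state '1') is shared by K and L — a synapomorphy uniting that clade.
III: derived state '1' in U and V only — synapomorphy for {U, V}.
Most parsimonious ingroup topology: ((K,L),(R,(V,U))).
The clade {R, U, V} is supported by I: its derived state '1' occurs in exactly those taxa and in no other taxon (including the outgroup).

I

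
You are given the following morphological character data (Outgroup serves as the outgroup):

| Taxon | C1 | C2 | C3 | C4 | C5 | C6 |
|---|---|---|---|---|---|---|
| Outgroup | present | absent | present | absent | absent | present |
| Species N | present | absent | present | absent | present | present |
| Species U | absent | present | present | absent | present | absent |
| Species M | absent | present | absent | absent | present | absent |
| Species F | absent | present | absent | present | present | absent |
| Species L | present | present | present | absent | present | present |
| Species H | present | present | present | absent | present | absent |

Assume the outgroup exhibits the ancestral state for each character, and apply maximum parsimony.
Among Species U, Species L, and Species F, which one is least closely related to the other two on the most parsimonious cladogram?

Species L

Character polarity is set by the outgroup: the derived state is whichever differs from the outgroup's state, so for C1, C3, C6 the derived state is 'absent', and for the remaining characters it is 'present'.
C1: derived state 'absent' in Species F, Species M, and Species U only — synapomorphy for {Species F, Species M, Species U}.
C2 (derived state 'present') is shared by Species F, Species H, Species L, Species M, and Species U — a synapomorphy uniting that clade.
C3: derived state 'absent' in Species F and Species M only — synapomorphy for {Species F, Species M}.
C4 (derived state 'present') is unique to Species F (autapomorphy; uninformative for grouping).
All ingroup taxa share the derived state 'present' for C5; it defines the ingroup but does not resolve relationships within it.
C6: derived state 'absent' in Species F, Species H, Species M, and Species U only — synapomorphy for {Species F, Species H, Species M, Species U}.
Most parsimonious ingroup topology: (Species N,(((Species U,(Species M,Species F)),Species H),Species L)).
Species U and Species F share a more recent common ancestor with each other than either does with Species L, so Species L is the least closely related of the three.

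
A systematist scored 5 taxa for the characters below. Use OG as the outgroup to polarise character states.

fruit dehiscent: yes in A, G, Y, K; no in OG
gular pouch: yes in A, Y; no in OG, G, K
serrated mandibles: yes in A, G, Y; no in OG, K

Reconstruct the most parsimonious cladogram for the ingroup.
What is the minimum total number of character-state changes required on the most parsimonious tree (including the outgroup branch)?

The outgroup has state 'no' for every character, so 'yes' is the derived state throughout.
fruit dehiscent (derived state 'yes') is shared by all ingroup taxa — unites the whole ingroup.
Only A and Y show the derived state 'yes' for gular pouch, supporting them as a clade.
Only A, G, and Y show the derived state 'yes' for serrated mandibles, supporting them as a clade.
Most parsimonious ingroup topology: (((A,Y),G),K).
Changes per character on this tree: fruit dehiscent: 1; gular pouch: 1; serrated mandibles: 1.
Total = 3.

3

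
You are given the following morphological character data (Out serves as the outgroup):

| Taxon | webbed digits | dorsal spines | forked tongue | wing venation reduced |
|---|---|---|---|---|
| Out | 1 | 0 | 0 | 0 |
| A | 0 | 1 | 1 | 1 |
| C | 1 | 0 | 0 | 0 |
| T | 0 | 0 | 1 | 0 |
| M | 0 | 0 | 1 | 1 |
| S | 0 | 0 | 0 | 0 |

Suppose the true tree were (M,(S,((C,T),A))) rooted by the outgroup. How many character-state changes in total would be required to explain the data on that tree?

Map each character onto (M,(S,((C,T),A))) (rooted by Out) and count the minimum state changes it requires (Fitch parsimony):
webbed digits: 2; dorsal spines: 1; forked tongue: 3; wing venation reduced: 2.
Total tree length = 8.

8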